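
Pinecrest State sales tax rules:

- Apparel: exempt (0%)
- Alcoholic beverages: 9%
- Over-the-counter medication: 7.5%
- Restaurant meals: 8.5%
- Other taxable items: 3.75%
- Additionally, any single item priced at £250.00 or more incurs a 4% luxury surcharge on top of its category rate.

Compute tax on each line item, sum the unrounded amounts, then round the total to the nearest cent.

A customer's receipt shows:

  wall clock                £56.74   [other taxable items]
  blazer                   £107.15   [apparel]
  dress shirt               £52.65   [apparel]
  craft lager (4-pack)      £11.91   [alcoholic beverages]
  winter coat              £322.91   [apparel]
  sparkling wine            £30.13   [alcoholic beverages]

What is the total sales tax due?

£18.83

Wall clock £56.74: other taxable items → 3.75% → £2.12775
Blazer £107.15: apparel → 0% → £0.00
Dress shirt £52.65: apparel → 0% → £0.00
Craft lager (4-pack) £11.91: alcoholic beverages → 9% → £1.0719
Winter coat £322.91: apparel → 0% + 4% surcharge = 4% → £12.9164
Sparkling wine £30.13: alcoholic beverages → 9% → £2.7117
Unrounded tax sum = £18.82775 → £18.83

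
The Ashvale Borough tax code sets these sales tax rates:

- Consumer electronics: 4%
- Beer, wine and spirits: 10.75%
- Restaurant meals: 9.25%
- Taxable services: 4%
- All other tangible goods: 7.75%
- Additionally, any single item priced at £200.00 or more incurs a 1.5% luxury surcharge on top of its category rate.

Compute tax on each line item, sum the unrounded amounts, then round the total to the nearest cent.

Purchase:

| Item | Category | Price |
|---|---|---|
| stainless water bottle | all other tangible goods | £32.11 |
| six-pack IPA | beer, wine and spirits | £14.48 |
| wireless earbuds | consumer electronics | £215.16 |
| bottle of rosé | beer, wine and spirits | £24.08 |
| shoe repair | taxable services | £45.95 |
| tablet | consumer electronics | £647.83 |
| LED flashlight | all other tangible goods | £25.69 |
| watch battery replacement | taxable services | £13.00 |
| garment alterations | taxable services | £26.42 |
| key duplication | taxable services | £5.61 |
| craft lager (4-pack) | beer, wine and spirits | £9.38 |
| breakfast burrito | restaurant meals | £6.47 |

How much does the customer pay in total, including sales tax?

Stainless water bottle £32.11: all other tangible goods → 7.75% → £2.488525
Six-pack IPA £14.48: beer, wine and spirits → 10.75% → £1.5566
Wireless earbuds £215.16: consumer electronics → 4% + 1.5% surcharge = 5.5% → £11.8338
Bottle of rosé £24.08: beer, wine and spirits → 10.75% → £2.5886
Shoe repair £45.95: taxable services → 4% → £1.838
Tablet £647.83: consumer electronics → 4% + 1.5% surcharge = 5.5% → £35.63065
LED flashlight £25.69: all other tangible goods → 7.75% → £1.990975
Watch battery replacement £13.00: taxable services → 4% → £0.52
Garment alterations £26.42: taxable services → 4% → £1.0568
Key duplication £5.61: taxable services → 4% → £0.2244
Craft lager (4-pack) £9.38: beer, wine and spirits → 10.75% → £1.00835
Breakfast burrito £6.47: restaurant meals → 9.25% → £0.598475
Subtotal = £1066.18; unrounded tax = £61.335175 → £61.34; total due = £1127.52

£1127.52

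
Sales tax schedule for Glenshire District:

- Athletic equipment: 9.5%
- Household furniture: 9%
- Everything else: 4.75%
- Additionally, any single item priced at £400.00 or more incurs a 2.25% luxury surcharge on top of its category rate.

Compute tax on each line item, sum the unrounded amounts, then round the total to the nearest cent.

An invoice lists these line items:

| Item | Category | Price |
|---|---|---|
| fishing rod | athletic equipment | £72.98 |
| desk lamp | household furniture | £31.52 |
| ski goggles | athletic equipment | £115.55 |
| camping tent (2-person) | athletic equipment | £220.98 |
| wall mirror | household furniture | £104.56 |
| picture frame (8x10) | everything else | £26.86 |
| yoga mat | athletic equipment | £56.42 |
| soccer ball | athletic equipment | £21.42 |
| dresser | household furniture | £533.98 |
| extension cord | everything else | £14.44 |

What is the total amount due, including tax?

Fishing rod £72.98: athletic equipment → 9.5% → £6.9331
Desk lamp £31.52: household furniture → 9% → £2.8368
Ski goggles £115.55: athletic equipment → 9.5% → £10.97725
Camping tent (2-person) £220.98: athletic equipment → 9.5% → £20.9931
Wall mirror £104.56: household furniture → 9% → £9.4104
Picture frame (8x10) £26.86: everything else → 4.75% → £1.27585
Yoga mat £56.42: athletic equipment → 9.5% → £5.3599
Soccer ball £21.42: athletic equipment → 9.5% → £2.0349
Dresser £533.98: household furniture → 9% + 2.25% surcharge = 11.25% → £60.07275
Extension cord £14.44: everything else → 4.75% → £0.6859
Subtotal = £1198.71; unrounded tax = £120.57995 → £120.58; total due = £1319.29

£1319.29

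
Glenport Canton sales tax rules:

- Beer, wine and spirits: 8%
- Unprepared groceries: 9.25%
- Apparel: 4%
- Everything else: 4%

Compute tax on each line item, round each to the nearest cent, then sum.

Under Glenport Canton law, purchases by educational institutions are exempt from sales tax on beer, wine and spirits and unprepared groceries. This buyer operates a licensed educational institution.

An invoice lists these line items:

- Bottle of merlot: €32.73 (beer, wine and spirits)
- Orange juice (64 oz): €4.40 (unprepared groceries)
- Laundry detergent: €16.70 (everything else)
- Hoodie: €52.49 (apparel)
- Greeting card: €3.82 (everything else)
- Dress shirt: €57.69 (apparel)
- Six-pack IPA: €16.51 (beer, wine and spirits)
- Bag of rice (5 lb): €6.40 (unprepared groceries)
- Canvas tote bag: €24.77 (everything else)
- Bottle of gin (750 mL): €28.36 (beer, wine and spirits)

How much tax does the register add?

Bottle of merlot €32.73: beer, wine and spirits, buyer-exempt → 0% → €0.00
Orange juice (64 oz) €4.40: unprepared groceries, buyer-exempt → 0% → €0.00
Laundry detergent €16.70: everything else → 4% → €0.67
Hoodie €52.49: apparel → 4% → €2.10
Greeting card €3.82: everything else → 4% → €0.15
Dress shirt €57.69: apparel → 4% → €2.31
Six-pack IPA €16.51: beer, wine and spirits, buyer-exempt → 0% → €0.00
Bag of rice (5 lb) €6.40: unprepared groceries, buyer-exempt → 0% → €0.00
Canvas tote bag €24.77: everything else → 4% → €0.99
Bottle of gin (750 mL) €28.36: beer, wine and spirits, buyer-exempt → 0% → €0.00
Total tax = €0.67 + €2.10 + €0.15 + €2.31 + €0.99 = €6.22

€6.22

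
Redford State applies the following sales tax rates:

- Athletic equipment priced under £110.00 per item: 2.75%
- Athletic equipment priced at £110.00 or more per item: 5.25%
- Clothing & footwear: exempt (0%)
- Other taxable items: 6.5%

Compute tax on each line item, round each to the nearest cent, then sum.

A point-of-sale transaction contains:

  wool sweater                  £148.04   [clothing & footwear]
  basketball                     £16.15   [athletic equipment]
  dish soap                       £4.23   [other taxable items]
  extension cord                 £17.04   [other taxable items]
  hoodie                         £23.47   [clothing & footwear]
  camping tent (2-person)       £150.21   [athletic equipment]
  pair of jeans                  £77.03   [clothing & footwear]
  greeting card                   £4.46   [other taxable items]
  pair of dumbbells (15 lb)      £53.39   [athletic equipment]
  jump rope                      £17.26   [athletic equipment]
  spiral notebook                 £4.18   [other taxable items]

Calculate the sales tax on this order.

Wool sweater £148.04: clothing & footwear → 0% → £0.00
Basketball £16.15: athletic equipment, under £110.00 → 2.75% → £0.44
Dish soap £4.23: other taxable items → 6.5% → £0.27
Extension cord £17.04: other taxable items → 6.5% → £1.11
Hoodie £23.47: clothing & footwear → 0% → £0.00
Camping tent (2-person) £150.21: athletic equipment, £110.00 or more → 5.25% → £7.89
Pair of jeans £77.03: clothing & footwear → 0% → £0.00
Greeting card £4.46: other taxable items → 6.5% → £0.29
Pair of dumbbells (15 lb) £53.39: athletic equipment, under £110.00 → 2.75% → £1.47
Jump rope £17.26: athletic equipment, under £110.00 → 2.75% → £0.47
Spiral notebook £4.18: other taxable items → 6.5% → £0.27
Total tax = £0.44 + £0.27 + £1.11 + £7.89 + £0.29 + £1.47 + £0.47 + £0.27 = £12.21

£12.21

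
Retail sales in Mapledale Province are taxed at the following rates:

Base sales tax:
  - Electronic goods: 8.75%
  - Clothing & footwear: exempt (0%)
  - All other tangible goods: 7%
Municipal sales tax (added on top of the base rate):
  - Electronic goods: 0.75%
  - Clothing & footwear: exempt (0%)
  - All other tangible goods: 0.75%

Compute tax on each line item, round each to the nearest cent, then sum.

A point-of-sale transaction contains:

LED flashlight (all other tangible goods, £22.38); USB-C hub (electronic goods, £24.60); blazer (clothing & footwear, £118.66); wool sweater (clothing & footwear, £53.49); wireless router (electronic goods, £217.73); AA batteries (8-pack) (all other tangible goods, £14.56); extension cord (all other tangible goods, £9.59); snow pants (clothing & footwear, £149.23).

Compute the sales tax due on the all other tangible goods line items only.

LED flashlight £22.38: all other tangible goods → 7% + 0.75% municipal = 7.75% → £1.73
AA batteries (8-pack) £14.56: all other tangible goods → 7% + 0.75% municipal = 7.75% → £1.13
Extension cord £9.59: all other tangible goods → 7% + 0.75% municipal = 7.75% → £0.74
Tax on all other tangible goods = £1.73 + £1.13 + £0.74 = £3.60

£3.60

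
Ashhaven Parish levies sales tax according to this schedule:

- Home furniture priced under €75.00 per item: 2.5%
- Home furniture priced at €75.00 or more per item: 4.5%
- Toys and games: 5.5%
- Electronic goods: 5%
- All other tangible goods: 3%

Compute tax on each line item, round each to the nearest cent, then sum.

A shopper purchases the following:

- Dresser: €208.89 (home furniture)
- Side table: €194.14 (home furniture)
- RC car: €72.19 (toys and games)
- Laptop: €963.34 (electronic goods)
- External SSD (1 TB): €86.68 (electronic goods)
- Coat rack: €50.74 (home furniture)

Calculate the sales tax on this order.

€75.88

Dresser €208.89: home furniture, €75.00 or more → 4.5% → €9.40
Side table €194.14: home furniture, €75.00 or more → 4.5% → €8.74
RC car €72.19: toys and games → 5.5% → €3.97
Laptop €963.34: electronic goods → 5% → €48.17
External SSD (1 TB) €86.68: electronic goods → 5% → €4.33
Coat rack €50.74: home furniture, under €75.00 → 2.5% → €1.27
Total tax = €9.40 + €8.74 + €3.97 + €48.17 + €4.33 + €1.27 = €75.88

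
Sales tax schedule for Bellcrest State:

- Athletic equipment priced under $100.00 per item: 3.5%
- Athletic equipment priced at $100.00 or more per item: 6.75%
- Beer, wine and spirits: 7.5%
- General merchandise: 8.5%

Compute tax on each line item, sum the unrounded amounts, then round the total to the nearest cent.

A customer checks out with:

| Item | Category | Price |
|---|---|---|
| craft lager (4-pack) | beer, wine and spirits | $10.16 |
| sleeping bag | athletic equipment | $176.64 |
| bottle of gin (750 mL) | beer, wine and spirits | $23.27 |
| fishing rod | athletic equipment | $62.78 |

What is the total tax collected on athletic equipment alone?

Sleeping bag $176.64: athletic equipment, $100.00 or more → 6.75% → $11.9232
Fishing rod $62.78: athletic equipment, under $100.00 → 3.5% → $2.1973
Tax on athletic equipment: unrounded sum = $14.1205 → $14.12

$14.12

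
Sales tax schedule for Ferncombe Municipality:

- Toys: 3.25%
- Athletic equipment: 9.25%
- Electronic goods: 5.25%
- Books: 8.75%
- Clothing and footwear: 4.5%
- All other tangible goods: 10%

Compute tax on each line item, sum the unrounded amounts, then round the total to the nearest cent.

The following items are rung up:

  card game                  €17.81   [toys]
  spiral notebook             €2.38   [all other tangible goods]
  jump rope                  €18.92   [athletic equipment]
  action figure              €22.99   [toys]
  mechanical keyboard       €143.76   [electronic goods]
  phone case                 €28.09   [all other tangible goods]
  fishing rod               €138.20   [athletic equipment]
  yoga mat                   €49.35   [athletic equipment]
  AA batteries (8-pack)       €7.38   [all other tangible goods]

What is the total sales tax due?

€31.76

Card game €17.81: toys → 3.25% → €0.578825
Spiral notebook €2.38: all other tangible goods → 10% → €0.238
Jump rope €18.92: athletic equipment → 9.25% → €1.7501
Action figure €22.99: toys → 3.25% → €0.747175
Mechanical keyboard €143.76: electronic goods → 5.25% → €7.5474
Phone case €28.09: all other tangible goods → 10% → €2.809
Fishing rod €138.20: athletic equipment → 9.25% → €12.7835
Yoga mat €49.35: athletic equipment → 9.25% → €4.564875
AA batteries (8-pack) €7.38: all other tangible goods → 10% → €0.738
Unrounded tax sum = €31.756875 → €31.76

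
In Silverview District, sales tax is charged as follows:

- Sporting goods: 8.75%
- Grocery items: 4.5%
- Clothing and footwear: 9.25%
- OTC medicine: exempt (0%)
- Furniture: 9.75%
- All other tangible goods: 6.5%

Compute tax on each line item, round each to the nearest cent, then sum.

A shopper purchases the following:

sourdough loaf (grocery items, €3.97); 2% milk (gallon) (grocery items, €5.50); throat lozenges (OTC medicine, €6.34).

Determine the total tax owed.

€0.43

Sourdough loaf €3.97: grocery items → 4.5% → €0.18
2% milk (gallon) €5.50: grocery items → 4.5% → €0.25
Throat lozenges €6.34: OTC medicine → 0% → €0.00
Total tax = €0.18 + €0.25 = €0.43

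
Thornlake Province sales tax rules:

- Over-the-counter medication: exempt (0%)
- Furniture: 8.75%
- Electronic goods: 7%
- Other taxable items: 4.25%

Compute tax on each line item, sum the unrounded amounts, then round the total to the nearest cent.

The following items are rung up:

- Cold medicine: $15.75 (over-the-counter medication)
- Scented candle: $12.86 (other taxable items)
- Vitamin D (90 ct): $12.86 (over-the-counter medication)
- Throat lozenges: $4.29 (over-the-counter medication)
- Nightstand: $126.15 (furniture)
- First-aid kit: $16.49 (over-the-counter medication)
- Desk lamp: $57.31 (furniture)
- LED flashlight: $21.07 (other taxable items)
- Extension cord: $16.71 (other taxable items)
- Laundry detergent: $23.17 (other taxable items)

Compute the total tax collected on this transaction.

Cold medicine $15.75: over-the-counter medication → 0% → $0.00
Scented candle $12.86: other taxable items → 4.25% → $0.54655
Vitamin D (90 ct) $12.86: over-the-counter medication → 0% → $0.00
Throat lozenges $4.29: over-the-counter medication → 0% → $0.00
Nightstand $126.15: furniture → 8.75% → $11.038125
First-aid kit $16.49: over-the-counter medication → 0% → $0.00
Desk lamp $57.31: furniture → 8.75% → $5.014625
LED flashlight $21.07: other taxable items → 4.25% → $0.895475
Extension cord $16.71: other taxable items → 4.25% → $0.710175
Laundry detergent $23.17: other taxable items → 4.25% → $0.984725
Unrounded tax sum = $19.189675 → $19.19

$19.19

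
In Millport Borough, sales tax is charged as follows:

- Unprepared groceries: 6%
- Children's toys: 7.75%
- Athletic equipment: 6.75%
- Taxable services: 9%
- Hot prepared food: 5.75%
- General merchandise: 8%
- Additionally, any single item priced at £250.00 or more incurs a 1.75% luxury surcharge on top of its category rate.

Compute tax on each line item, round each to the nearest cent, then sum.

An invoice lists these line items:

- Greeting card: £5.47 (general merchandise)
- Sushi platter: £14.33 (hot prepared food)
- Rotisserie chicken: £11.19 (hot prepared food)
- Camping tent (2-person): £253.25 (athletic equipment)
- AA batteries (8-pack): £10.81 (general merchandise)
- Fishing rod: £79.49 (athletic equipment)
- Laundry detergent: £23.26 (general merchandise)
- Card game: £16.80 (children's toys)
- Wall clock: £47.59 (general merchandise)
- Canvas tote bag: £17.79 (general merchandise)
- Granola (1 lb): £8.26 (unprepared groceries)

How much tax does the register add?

£38.55

Greeting card £5.47: general merchandise → 8% → £0.44
Sushi platter £14.33: hot prepared food → 5.75% → £0.82
Rotisserie chicken £11.19: hot prepared food → 5.75% → £0.64
Camping tent (2-person) £253.25: athletic equipment → 6.75% + 1.75% surcharge = 8.5% → £21.53
AA batteries (8-pack) £10.81: general merchandise → 8% → £0.86
Fishing rod £79.49: athletic equipment → 6.75% → £5.37
Laundry detergent £23.26: general merchandise → 8% → £1.86
Card game £16.80: children's toys → 7.75% → £1.30
Wall clock £47.59: general merchandise → 8% → £3.81
Canvas tote bag £17.79: general merchandise → 8% → £1.42
Granola (1 lb) £8.26: unprepared groceries → 6% → £0.50
Total tax = £0.44 + £0.82 + £0.64 + £21.53 + £0.86 + £5.37 + £1.86 + £1.30 + £3.81 + £1.42 + £0.50 = £38.55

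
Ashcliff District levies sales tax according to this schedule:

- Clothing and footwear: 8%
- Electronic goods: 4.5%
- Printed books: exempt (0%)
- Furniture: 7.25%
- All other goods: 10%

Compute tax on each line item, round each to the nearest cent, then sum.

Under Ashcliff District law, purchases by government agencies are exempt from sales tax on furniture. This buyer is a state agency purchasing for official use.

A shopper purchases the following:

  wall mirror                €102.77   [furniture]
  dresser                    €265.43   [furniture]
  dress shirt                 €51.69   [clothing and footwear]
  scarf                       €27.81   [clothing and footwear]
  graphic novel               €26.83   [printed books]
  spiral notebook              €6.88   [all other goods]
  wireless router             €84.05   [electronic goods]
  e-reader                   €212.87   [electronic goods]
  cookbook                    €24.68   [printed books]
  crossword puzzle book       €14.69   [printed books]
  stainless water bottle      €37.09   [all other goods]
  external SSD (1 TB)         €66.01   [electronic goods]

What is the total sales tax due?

Wall mirror €102.77: furniture, buyer-exempt → 0% → €0.00
Dresser €265.43: furniture, buyer-exempt → 0% → €0.00
Dress shirt €51.69: clothing and footwear → 8% → €4.14
Scarf €27.81: clothing and footwear → 8% → €2.22
Graphic novel €26.83: printed books → 0% → €0.00
Spiral notebook €6.88: all other goods → 10% → €0.69
Wireless router €84.05: electronic goods → 4.5% → €3.78
E-reader €212.87: electronic goods → 4.5% → €9.58
Cookbook €24.68: printed books → 0% → €0.00
Crossword puzzle book €14.69: printed books → 0% → €0.00
Stainless water bottle €37.09: all other goods → 10% → €3.71
External SSD (1 TB) €66.01: electronic goods → 4.5% → €2.97
Total tax = €4.14 + €2.22 + €0.69 + €3.78 + €9.58 + €3.71 + €2.97 = €27.09

€27.09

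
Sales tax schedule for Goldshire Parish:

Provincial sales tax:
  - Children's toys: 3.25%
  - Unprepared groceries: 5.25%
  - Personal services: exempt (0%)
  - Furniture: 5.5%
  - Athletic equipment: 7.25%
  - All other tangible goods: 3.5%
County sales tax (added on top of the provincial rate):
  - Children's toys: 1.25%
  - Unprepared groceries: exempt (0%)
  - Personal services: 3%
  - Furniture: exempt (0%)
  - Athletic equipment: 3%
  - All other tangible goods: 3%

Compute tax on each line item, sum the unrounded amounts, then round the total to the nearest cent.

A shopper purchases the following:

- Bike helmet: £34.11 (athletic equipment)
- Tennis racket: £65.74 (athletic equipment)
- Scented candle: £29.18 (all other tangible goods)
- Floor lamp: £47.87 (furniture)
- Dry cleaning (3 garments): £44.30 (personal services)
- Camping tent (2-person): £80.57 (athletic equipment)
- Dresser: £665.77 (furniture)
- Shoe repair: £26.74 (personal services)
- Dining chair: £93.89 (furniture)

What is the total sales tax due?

Bike helmet £34.11: athletic equipment → 7.25% + 3% county = 10.25% → £3.496275
Tennis racket £65.74: athletic equipment → 7.25% + 3% county = 10.25% → £6.73835
Scented candle £29.18: all other tangible goods → 3.5% + 3% county = 6.5% → £1.8967
Floor lamp £47.87: furniture → 5.5% + 0% county = 5.5% → £2.63285
Dry cleaning (3 garments) £44.30: personal services → 0% + 3% county = 3% → £1.329
Camping tent (2-person) £80.57: athletic equipment → 7.25% + 3% county = 10.25% → £8.258425
Dresser £665.77: furniture → 5.5% + 0% county = 5.5% → £36.61735
Shoe repair £26.74: personal services → 0% + 3% county = 3% → £0.8022
Dining chair £93.89: furniture → 5.5% + 0% county = 5.5% → £5.16395
Unrounded tax sum = £66.9351 → £66.94

£66.94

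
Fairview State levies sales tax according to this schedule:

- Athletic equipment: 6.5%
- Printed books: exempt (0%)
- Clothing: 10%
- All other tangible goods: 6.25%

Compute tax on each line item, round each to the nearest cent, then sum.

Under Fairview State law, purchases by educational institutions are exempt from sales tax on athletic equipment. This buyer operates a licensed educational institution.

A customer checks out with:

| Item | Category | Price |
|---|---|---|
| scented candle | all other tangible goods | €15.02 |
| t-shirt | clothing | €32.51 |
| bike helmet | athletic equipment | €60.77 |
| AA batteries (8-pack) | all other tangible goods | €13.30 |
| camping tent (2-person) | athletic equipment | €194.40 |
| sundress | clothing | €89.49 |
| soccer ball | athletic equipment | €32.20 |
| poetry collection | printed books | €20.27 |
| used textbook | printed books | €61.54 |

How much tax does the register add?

€13.97

Scented candle €15.02: all other tangible goods → 6.25% → €0.94
T-shirt €32.51: clothing → 10% → €3.25
Bike helmet €60.77: athletic equipment, buyer-exempt → 0% → €0.00
AA batteries (8-pack) €13.30: all other tangible goods → 6.25% → €0.83
Camping tent (2-person) €194.40: athletic equipment, buyer-exempt → 0% → €0.00
Sundress €89.49: clothing → 10% → €8.95
Soccer ball €32.20: athletic equipment, buyer-exempt → 0% → €0.00
Poetry collection €20.27: printed books → 0% → €0.00
Used textbook €61.54: printed books → 0% → €0.00
Total tax = €0.94 + €3.25 + €0.83 + €8.95 = €13.97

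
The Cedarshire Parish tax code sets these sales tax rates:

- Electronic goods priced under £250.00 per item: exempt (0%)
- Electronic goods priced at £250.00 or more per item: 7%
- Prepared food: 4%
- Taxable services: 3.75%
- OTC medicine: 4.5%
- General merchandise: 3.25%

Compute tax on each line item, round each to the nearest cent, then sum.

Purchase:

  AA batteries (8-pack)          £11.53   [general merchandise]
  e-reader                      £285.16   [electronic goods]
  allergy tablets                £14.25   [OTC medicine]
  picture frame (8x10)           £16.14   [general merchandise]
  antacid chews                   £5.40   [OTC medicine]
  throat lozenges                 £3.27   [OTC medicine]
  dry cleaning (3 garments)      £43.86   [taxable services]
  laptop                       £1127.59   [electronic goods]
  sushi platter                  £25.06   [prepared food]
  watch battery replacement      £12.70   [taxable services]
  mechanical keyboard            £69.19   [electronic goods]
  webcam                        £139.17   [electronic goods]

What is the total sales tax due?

£103.93

AA batteries (8-pack) £11.53: general merchandise → 3.25% → £0.37
E-reader £285.16: electronic goods, £250.00 or more → 7% → £19.96
Allergy tablets £14.25: OTC medicine → 4.5% → £0.64
Picture frame (8x10) £16.14: general merchandise → 3.25% → £0.52
Antacid chews £5.40: OTC medicine → 4.5% → £0.24
Throat lozenges £3.27: OTC medicine → 4.5% → £0.15
Dry cleaning (3 garments) £43.86: taxable services → 3.75% → £1.64
Laptop £1127.59: electronic goods, £250.00 or more → 7% → £78.93
Sushi platter £25.06: prepared food → 4% → £1.00
Watch battery replacement £12.70: taxable services → 3.75% → £0.48
Mechanical keyboard £69.19: electronic goods, under £250.00 → 0% → £0.00
Webcam £139.17: electronic goods, under £250.00 → 0% → £0.00
Total tax = £0.37 + £19.96 + £0.64 + £0.52 + £0.24 + £0.15 + £1.64 + £78.93 + £1.00 + £0.48 = £103.93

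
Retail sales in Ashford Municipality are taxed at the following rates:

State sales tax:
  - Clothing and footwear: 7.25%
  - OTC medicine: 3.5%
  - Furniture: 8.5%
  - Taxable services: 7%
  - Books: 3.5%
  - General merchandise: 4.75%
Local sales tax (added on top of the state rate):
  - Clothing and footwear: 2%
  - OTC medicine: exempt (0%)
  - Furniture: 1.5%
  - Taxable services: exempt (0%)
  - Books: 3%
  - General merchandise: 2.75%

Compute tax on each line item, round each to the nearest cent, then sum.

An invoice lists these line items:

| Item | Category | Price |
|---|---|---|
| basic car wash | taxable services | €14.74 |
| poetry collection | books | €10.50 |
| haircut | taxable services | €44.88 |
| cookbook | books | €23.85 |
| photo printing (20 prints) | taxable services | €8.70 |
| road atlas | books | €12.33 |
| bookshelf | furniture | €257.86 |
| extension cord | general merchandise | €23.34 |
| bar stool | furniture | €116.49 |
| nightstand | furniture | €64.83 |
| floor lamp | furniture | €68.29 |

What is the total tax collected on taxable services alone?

Basic car wash €14.74: taxable services → 7% + 0% local = 7% → €1.03
Haircut €44.88: taxable services → 7% + 0% local = 7% → €3.14
Photo printing (20 prints) €8.70: taxable services → 7% + 0% local = 7% → €0.61
Tax on taxable services = €1.03 + €3.14 + €0.61 = €4.78

€4.78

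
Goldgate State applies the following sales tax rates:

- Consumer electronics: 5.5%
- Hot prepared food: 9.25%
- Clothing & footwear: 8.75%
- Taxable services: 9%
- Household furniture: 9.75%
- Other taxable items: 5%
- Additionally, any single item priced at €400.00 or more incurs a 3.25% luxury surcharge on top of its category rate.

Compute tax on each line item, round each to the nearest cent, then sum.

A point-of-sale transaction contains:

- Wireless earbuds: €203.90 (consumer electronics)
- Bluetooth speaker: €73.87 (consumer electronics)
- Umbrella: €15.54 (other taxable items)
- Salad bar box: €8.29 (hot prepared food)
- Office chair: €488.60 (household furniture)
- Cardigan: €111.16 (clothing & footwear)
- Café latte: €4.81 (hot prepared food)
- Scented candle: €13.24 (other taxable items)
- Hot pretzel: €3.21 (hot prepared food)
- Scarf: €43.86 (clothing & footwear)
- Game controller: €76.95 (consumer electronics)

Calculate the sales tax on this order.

Wireless earbuds €203.90: consumer electronics → 5.5% → €11.21
Bluetooth speaker €73.87: consumer electronics → 5.5% → €4.06
Umbrella €15.54: other taxable items → 5% → €0.78
Salad bar box €8.29: hot prepared food → 9.25% → €0.77
Office chair €488.60: household furniture → 9.75% + 3.25% surcharge = 13% → €63.52
Cardigan €111.16: clothing & footwear → 8.75% → €9.73
Café latte €4.81: hot prepared food → 9.25% → €0.44
Scented candle €13.24: other taxable items → 5% → €0.66
Hot pretzel €3.21: hot prepared food → 9.25% → €0.30
Scarf €43.86: clothing & footwear → 8.75% → €3.84
Game controller €76.95: consumer electronics → 5.5% → €4.23
Total tax = €11.21 + €4.06 + €0.78 + €0.77 + €63.52 + €9.73 + €0.44 + €0.66 + €0.30 + €3.84 + €4.23 = €99.54

€99.54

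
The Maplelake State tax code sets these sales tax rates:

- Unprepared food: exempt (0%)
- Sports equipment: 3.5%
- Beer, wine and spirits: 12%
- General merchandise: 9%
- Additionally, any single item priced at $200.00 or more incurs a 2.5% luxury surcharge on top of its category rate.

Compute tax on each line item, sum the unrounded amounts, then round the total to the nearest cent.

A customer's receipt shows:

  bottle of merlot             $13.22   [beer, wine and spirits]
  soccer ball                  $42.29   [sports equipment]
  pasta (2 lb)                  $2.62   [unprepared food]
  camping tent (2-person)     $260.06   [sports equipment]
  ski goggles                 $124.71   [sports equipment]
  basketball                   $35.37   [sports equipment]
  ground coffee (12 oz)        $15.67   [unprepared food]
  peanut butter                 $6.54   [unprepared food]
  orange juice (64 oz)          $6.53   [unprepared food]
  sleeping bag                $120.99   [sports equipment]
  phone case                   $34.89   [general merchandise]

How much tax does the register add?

Bottle of merlot $13.22: beer, wine and spirits → 12% → $1.5864
Soccer ball $42.29: sports equipment → 3.5% → $1.48015
Pasta (2 lb) $2.62: unprepared food → 0% → $0.00
Camping tent (2-person) $260.06: sports equipment → 3.5% + 2.5% surcharge = 6% → $15.6036
Ski goggles $124.71: sports equipment → 3.5% → $4.36485
Basketball $35.37: sports equipment → 3.5% → $1.23795
Ground coffee (12 oz) $15.67: unprepared food → 0% → $0.00
Peanut butter $6.54: unprepared food → 0% → $0.00
Orange juice (64 oz) $6.53: unprepared food → 0% → $0.00
Sleeping bag $120.99: sports equipment → 3.5% → $4.23465
Phone case $34.89: general merchandise → 9% → $3.1401
Unrounded tax sum = $31.6477 → $31.65

$31.65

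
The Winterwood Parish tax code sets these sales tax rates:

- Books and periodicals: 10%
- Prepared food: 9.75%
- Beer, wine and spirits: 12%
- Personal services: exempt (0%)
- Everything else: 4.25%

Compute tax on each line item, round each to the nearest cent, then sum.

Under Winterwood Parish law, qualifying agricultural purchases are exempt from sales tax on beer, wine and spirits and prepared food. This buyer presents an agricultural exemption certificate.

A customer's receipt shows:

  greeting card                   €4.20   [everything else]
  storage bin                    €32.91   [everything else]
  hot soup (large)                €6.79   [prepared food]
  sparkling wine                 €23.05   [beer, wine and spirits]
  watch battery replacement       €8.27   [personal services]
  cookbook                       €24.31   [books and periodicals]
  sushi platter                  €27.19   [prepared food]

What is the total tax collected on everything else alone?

€1.58

Greeting card €4.20: everything else → 4.25% → €0.18
Storage bin €32.91: everything else → 4.25% → €1.40
Tax on everything else = €0.18 + €1.40 = €1.58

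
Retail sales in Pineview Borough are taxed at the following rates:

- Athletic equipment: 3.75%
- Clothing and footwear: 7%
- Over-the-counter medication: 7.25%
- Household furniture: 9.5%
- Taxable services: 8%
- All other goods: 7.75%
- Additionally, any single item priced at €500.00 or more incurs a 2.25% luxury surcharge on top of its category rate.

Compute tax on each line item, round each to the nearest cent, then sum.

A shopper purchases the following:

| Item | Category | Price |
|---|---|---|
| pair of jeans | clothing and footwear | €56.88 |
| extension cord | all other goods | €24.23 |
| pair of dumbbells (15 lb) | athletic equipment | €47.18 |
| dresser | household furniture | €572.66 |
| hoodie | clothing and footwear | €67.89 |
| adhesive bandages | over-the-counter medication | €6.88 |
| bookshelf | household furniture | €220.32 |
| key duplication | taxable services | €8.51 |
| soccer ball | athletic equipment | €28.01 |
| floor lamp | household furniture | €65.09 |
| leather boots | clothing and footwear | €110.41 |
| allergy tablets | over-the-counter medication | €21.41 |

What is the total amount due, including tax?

€1347.76

Pair of jeans €56.88: clothing and footwear → 7% → €3.98
Extension cord €24.23: all other goods → 7.75% → €1.88
Pair of dumbbells (15 lb) €47.18: athletic equipment → 3.75% → €1.77
Dresser €572.66: household furniture → 9.5% + 2.25% surcharge = 11.75% → €67.29
Hoodie €67.89: clothing and footwear → 7% → €4.75
Adhesive bandages €6.88: over-the-counter medication → 7.25% → €0.50
Bookshelf €220.32: household furniture → 9.5% → €20.93
Key duplication €8.51: taxable services → 8% → €0.68
Soccer ball €28.01: athletic equipment → 3.75% → €1.05
Floor lamp €65.09: household furniture → 9.5% → €6.18
Leather boots €110.41: clothing and footwear → 7% → €7.73
Allergy tablets €21.41: over-the-counter medication → 7.25% → €1.55
Subtotal = €1229.47; tax = €118.29; total due = €1347.76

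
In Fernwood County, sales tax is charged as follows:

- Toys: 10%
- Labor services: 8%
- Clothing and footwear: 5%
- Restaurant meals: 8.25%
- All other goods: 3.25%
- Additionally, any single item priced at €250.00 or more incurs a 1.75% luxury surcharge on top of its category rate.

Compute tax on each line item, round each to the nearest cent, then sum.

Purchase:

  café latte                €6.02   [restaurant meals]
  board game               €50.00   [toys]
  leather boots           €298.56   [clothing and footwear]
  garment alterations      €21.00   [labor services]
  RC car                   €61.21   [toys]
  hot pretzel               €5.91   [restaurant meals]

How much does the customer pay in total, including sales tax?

€476.64

Café latte €6.02: restaurant meals → 8.25% → €0.50
Board game €50.00: toys → 10% → €5.00
Leather boots €298.56: clothing and footwear → 5% + 1.75% surcharge = 6.75% → €20.15
Garment alterations €21.00: labor services → 8% → €1.68
RC car €61.21: toys → 10% → €6.12
Hot pretzel €5.91: restaurant meals → 8.25% → €0.49
Subtotal = €442.70; tax = €33.94; total due = €476.64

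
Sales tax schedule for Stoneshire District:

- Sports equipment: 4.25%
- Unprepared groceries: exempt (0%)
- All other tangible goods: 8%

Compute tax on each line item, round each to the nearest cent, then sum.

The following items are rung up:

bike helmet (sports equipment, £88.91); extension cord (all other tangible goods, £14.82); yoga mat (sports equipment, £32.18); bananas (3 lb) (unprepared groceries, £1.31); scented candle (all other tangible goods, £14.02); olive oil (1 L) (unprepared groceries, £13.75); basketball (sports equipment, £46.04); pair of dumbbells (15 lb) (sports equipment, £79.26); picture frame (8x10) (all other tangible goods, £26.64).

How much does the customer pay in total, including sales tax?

Bike helmet £88.91: sports equipment → 4.25% → £3.78
Extension cord £14.82: all other tangible goods → 8% → £1.19
Yoga mat £32.18: sports equipment → 4.25% → £1.37
Bananas (3 lb) £1.31: unprepared groceries → 0% → £0.00
Scented candle £14.02: all other tangible goods → 8% → £1.12
Olive oil (1 L) £13.75: unprepared groceries → 0% → £0.00
Basketball £46.04: sports equipment → 4.25% → £1.96
Pair of dumbbells (15 lb) £79.26: sports equipment → 4.25% → £3.37
Picture frame (8x10) £26.64: all other tangible goods → 8% → £2.13
Subtotal = £316.93; tax = £14.92; total due = £331.85

£331.85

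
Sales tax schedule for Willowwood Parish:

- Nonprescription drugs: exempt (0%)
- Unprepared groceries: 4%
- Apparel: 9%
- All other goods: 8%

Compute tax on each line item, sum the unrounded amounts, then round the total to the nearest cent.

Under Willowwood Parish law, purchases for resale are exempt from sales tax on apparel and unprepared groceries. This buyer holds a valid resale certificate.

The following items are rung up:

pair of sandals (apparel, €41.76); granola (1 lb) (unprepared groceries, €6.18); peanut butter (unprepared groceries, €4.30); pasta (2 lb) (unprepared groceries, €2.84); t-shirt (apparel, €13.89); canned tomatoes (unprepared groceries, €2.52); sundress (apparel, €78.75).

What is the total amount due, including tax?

€150.24

Pair of sandals €41.76: apparel, buyer-exempt → 0% → €0.00
Granola (1 lb) €6.18: unprepared groceries, buyer-exempt → 0% → €0.00
Peanut butter €4.30: unprepared groceries, buyer-exempt → 0% → €0.00
Pasta (2 lb) €2.84: unprepared groceries, buyer-exempt → 0% → €0.00
T-shirt €13.89: apparel, buyer-exempt → 0% → €0.00
Canned tomatoes €2.52: unprepared groceries, buyer-exempt → 0% → €0.00
Sundress €78.75: apparel, buyer-exempt → 0% → €0.00
Subtotal = €150.24; unrounded tax = €0.00 → €0.00; total due = €150.24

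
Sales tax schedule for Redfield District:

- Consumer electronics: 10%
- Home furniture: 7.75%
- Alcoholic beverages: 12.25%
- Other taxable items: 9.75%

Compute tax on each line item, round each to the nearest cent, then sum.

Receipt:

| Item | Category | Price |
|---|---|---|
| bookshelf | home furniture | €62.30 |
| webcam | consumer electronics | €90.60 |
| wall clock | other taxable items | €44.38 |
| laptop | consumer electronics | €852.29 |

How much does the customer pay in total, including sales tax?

€1153.02

Bookshelf €62.30: home furniture → 7.75% → €4.83
Webcam €90.60: consumer electronics → 10% → €9.06
Wall clock €44.38: other taxable items → 9.75% → €4.33
Laptop €852.29: consumer electronics → 10% → €85.23
Subtotal = €1049.57; tax = €103.45; total due = €1153.02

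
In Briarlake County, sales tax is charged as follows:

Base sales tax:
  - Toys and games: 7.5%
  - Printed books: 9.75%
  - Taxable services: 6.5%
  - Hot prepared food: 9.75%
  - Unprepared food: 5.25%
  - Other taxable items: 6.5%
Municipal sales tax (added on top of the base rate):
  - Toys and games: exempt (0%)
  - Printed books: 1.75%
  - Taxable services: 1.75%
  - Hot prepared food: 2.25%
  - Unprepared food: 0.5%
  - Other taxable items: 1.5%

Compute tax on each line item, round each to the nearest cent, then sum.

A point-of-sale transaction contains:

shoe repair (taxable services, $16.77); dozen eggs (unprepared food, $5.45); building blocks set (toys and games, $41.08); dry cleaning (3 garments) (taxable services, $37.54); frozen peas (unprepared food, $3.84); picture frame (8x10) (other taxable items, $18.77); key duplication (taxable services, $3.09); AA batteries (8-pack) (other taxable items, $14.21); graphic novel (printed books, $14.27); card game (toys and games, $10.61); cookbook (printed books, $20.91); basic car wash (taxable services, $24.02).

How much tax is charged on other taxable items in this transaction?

$2.64

Picture frame (8x10) $18.77: other taxable items → 6.5% + 1.5% municipal = 8% → $1.50
AA batteries (8-pack) $14.21: other taxable items → 6.5% + 1.5% municipal = 8% → $1.14
Tax on other taxable items = $1.50 + $1.14 = $2.64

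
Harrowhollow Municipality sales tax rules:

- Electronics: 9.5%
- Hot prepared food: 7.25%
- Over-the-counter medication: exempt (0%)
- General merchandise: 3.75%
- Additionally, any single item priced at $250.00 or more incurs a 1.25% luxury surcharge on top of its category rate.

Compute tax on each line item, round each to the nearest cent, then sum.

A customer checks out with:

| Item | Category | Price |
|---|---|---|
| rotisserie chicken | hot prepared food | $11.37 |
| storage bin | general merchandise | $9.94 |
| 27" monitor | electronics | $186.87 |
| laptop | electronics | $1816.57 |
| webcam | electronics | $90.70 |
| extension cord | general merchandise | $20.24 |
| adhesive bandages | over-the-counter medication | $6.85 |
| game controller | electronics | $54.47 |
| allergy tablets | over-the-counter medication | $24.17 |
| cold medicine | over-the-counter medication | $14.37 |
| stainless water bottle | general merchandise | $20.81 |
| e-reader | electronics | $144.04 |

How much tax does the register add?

Rotisserie chicken $11.37: hot prepared food → 7.25% → $0.82
Storage bin $9.94: general merchandise → 3.75% → $0.37
27" monitor $186.87: electronics → 9.5% → $17.75
Laptop $1816.57: electronics → 9.5% + 1.25% surcharge = 10.75% → $195.28
Webcam $90.70: electronics → 9.5% → $8.62
Extension cord $20.24: general merchandise → 3.75% → $0.76
Adhesive bandages $6.85: over-the-counter medication → 0% → $0.00
Game controller $54.47: electronics → 9.5% → $5.17
Allergy tablets $24.17: over-the-counter medication → 0% → $0.00
Cold medicine $14.37: over-the-counter medication → 0% → $0.00
Stainless water bottle $20.81: general merchandise → 3.75% → $0.78
E-reader $144.04: electronics → 9.5% → $13.68
Total tax = $0.82 + $0.37 + $17.75 + $195.28 + $8.62 + $0.76 + $5.17 + $0.78 + $13.68 = $243.23

$243.23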